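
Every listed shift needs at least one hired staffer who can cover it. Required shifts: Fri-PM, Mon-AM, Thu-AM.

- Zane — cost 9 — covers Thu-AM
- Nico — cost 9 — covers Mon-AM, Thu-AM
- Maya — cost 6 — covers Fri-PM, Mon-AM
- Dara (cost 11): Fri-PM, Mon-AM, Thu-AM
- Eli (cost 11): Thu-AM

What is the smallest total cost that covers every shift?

The greedy cost-per-new-shift heuristic would pick Maya and Zane for 15, but a cheaper cover exists.
Dara alone covers Fri-PM, Mon-AM, Thu-AM — every shift.
Total cost: 11.
No cover costs less than 11.

11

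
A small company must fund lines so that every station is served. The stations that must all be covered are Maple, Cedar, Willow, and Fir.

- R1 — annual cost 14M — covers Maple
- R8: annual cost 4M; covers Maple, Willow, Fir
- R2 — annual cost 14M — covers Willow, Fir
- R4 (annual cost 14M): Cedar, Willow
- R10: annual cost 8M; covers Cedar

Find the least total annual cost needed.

12

Choose R8 and R10: together they cover Maple, Cedar, Willow, Fir — every station.
Total annual cost: 4 + 8 = 12.
No cover costs less than 12.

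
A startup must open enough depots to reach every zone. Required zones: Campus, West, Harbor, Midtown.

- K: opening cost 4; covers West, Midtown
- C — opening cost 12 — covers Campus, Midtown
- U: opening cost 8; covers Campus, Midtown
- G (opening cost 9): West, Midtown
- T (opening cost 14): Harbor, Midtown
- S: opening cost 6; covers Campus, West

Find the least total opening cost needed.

20

The greedy cost-per-new-zone heuristic would pick K, S, and T for 24, but a cheaper cover exists.
Choose T and S: together they cover Campus, West, Harbor, Midtown — every zone.
Total opening cost: 14 + 6 = 20.
No cover costs less than 20.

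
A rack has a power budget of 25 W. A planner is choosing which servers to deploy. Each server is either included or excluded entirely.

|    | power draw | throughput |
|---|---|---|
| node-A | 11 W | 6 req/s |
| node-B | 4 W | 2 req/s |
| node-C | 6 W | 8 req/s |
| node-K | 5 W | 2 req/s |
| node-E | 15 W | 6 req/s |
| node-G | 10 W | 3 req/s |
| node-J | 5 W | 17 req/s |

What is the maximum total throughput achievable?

node-A + node-C + node-J: power draw 11 + 6 + 5 = 22 ≤ 25, throughput 6 + 8 + 17 = 31.
node-B + node-C + node-G + node-J: power draw 4 + 6 + 10 + 5 = 25 ≤ 25, throughput 2 + 8 + 3 + 17 = 30.
node-B + node-C + node-K + node-J: power draw 4 + 6 + 5 + 5 = 20 ≤ 25, throughput 2 + 8 + 2 + 17 = 29.
Best is node-A, node-C, and node-J with total throughput 31.

31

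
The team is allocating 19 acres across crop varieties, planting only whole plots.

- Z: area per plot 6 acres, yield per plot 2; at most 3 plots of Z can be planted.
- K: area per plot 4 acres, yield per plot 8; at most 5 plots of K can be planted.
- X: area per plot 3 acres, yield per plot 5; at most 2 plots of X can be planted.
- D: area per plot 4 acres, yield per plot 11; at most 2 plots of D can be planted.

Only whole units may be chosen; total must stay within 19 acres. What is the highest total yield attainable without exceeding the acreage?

43

Take 2×K, 1×X, and 2×D: area 19 ≤ 19, yield 2·8 + 1·5 + 2·11 = 43.
D has the best ratio (11/4) and is taken to its limit of 2; remaining capacity is filled optimally with the others.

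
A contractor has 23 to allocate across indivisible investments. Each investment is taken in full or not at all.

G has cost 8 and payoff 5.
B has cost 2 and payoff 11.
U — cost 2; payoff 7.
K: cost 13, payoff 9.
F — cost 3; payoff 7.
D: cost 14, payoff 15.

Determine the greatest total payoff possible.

Take B, U, F, and D: cost 2 + 2 + 3 + 14 = 21 ≤ 23, payoff 11 + 7 + 7 + 15 = 40.
No other feasible combination does better.

40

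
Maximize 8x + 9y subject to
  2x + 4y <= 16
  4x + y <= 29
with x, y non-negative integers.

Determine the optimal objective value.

57

(x,y)=(6,1) is feasible, giving 57.
(x,y)=(7,0) is feasible, giving 56.
Maximum is 57 at (x,y)=(6,1).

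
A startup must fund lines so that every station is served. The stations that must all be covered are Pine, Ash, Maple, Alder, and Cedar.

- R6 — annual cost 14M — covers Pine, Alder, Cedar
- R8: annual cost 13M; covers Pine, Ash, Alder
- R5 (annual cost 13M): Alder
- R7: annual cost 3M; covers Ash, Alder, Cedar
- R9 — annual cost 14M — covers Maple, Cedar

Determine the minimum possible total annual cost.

The greedy cost-per-new-station heuristic would pick R7, R8, and R9 for 30, but a cheaper cover exists.
Choose R8 and R9: together they cover Pine, Ash, Maple, Alder, Cedar — every station.
Total annual cost: 13 + 14 = 27.
No cover costs less than 27.

27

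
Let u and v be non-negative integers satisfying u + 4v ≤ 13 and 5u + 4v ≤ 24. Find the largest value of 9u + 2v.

38

(u,v)=(4,1) is feasible, giving 38.
(u,v)=(4,0) is feasible, giving 36.
(u,v)=(3,2) is feasible, giving 31.
Maximum is 38 at (u,v)=(4,1).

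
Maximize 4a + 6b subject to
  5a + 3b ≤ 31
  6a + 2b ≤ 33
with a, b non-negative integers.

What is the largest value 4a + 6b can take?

Relaxing integrality, the LP optimum is 62.00 at (a,b) = (0, 10.3), which is not an integer point.
(a,b)=(0,10): 5·0+3·10=30≤31, 6·0+2·10=20≤33, objective 60.
(a,b)=(0,9): 5·0+3·9=27≤31, 6·0+2·9=18≤33, objective 54.
Maximum is 60 at (a,b)=(0,10).

60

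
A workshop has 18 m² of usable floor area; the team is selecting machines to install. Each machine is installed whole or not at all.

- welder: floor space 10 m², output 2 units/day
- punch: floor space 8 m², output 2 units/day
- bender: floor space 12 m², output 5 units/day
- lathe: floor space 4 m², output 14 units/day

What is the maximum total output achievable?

19

Treat it as a binary knapsack problem.
Allowing fractional choices, the relaxed optimum would be about 19.5, but machines are indivisible.
punch + lathe: floor space 8 + 4 = 12 ≤ 18, output 2 + 14 = 16.
bender + lathe: floor space 12 + 4 = 16 ≤ 18, output 5 + 14 = 19.
Best is bender and lathe with total output 19.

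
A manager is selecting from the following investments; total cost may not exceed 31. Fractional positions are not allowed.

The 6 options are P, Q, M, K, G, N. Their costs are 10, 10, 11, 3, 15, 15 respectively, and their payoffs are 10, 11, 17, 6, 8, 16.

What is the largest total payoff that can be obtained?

Allowing fractional choices, the relaxed optimum would be about 41.5, but investments are indivisible.
Q + M + K: cost 10 + 11 + 3 = 24 ≤ 31, payoff 11 + 17 + 6 = 34.
P + Q + M: cost 10 + 10 + 11 = 31 ≤ 31, payoff 10 + 11 + 17 = 38.
M + K + N: cost 11 + 3 + 15 = 29 ≤ 31, payoff 17 + 6 + 16 = 39.
Best is M, K, and N with total payoff 39.

39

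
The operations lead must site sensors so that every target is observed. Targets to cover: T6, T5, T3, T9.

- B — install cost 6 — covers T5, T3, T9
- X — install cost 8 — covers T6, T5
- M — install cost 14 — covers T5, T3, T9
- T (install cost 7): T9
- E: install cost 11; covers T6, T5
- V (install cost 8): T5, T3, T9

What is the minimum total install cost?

Choose B and X: together they cover T6, T5, T3, T9 — every target.
Total install cost: 6 + 8 = 14.
No cover costs less than 14.

14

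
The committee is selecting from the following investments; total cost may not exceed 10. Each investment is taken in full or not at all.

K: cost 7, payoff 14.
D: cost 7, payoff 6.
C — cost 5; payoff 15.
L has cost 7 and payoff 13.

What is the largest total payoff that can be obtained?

15

Allowing fractional choices, the relaxed optimum would be about 25.0, but investments are indivisible.
C: cost 5 ≤ 10, payoff 15.
L: cost 7 ≤ 10, payoff 13.
K: cost 7 ≤ 10, payoff 14.
Best is C with total payoff 15.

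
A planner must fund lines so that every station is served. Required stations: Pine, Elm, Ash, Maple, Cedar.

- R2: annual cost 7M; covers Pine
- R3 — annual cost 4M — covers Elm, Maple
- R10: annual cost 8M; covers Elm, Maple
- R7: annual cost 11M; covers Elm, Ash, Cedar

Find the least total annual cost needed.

22

This is an integer covering problem.
Choose R2, R3, and R7: together they cover Pine, Elm, Ash, Maple, Cedar — every station.
Total annual cost: 7 + 4 + 11 = 22.
No cover costs less than 22.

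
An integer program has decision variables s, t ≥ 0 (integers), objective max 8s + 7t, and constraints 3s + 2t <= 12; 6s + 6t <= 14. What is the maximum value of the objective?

16

The continuous relaxation peaks at (2.33, 0) with value 18.67; rounding to a feasible lattice point costs some objective.
(s,t)=(2,0): 3·2+2·0=6≤12, 6·2+6·0=12≤14, objective 16.
(s,t)=(1,1): 3·1+2·1=5≤12, 6·1+6·1=12≤14, objective 15.
(s,t)=(1,0): 3·1+2·0=3≤12, 6·1+6·0=6≤14, objective 8.
No feasible integer point exceeds 16.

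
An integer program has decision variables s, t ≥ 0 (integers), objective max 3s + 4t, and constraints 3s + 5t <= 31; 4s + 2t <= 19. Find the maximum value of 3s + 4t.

26

Relaxing integrality, the LP optimum is 26.21 at (s,t) = (2.36, 4.79), which is not an integer point.
(s,t)=(2,5): 3·2+5·5=31≤31, 4·2+2·5=18≤19, objective 26.
(s,t)=(1,5): 3·1+5·5=28≤31, 4·1+2·5=14≤19, objective 23.
(s,t)=(2,4): 3·2+5·4=26≤31, 4·2+2·4=16≤19, objective 22.
(s,t)=(3,3): 3·3+5·3=24≤31, 4·3+2·3=18≤19, objective 21.
The best lattice point is (2,5), giving 26.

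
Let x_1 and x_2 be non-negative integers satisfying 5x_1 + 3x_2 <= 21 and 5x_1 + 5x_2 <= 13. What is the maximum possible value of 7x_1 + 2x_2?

14

(x_1,x_2)=(2,0): 5·2+3·0=10≤21, 5·2+5·0=10≤13, objective 14.
(x_1,x_2)=(1,1): 5·1+3·1=8≤21, 5·1+5·1=10≤13, objective 9.
No feasible integer point exceeds 14.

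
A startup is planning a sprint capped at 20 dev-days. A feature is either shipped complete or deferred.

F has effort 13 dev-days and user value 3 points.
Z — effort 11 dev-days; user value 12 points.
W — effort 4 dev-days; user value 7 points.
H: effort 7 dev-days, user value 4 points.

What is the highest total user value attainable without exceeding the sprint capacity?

Allowing fractional choices, the relaxed optimum would be about 21.9, but features are indivisible.
Z + H: effort 11 + 7 = 18 ≤ 20, user value 12 + 4 = 16.
Z: effort 11 ≤ 20, user value 12.
Z + W: effort 11 + 4 = 15 ≤ 20, user value 12 + 7 = 19.
Best is Z and W with total user value 19.

19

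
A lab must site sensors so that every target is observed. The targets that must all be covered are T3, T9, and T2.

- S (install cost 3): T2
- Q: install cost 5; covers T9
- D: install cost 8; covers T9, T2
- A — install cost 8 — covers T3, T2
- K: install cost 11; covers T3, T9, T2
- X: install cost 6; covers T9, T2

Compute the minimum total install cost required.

The greedy cost-per-new-target heuristic would pick S, Q, and A for 16, but a cheaper cover exists.
K alone covers T3, T9, T2 — every target.
Total install cost: 11.
No cover costs less than 11.

11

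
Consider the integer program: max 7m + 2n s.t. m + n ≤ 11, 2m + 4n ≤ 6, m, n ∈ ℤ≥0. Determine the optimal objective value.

21

(m,n)=(3,0): 1·3+1·0=3≤11, 2·3+4·0=6≤6, objective 21.
(m,n)=(2,0): 1·2+1·0=2≤11, 2·2+4·0=4≤6, objective 14.
The best lattice point is (3,0), giving 21.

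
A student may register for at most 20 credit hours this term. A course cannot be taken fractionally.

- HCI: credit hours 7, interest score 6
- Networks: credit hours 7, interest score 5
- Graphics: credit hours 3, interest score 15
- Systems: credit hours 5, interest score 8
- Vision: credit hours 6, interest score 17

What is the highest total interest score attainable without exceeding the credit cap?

HCI + Graphics + Vision: credit hours 7 + 3 + 6 = 16 ≤ 20, interest score 6 + 15 + 17 = 38.
Graphics + Systems + Vision: credit hours 3 + 5 + 6 = 14 ≤ 20, interest score 15 + 8 + 17 = 40.
Best is Graphics, Systems, and Vision with total interest score 40.

40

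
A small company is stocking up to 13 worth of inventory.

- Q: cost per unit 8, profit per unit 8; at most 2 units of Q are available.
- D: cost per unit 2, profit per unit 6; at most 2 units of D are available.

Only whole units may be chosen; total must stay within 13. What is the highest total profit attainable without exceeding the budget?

This is a bounded integer knapsack.
1×Q and 2×D: cost 12 ≤ 13, profit 1·8 + 2·6 = 20.
1×Q and 1×D: cost 10 ≤ 13, profit 1·8 + 1·6 = 14.
Best is 20.

20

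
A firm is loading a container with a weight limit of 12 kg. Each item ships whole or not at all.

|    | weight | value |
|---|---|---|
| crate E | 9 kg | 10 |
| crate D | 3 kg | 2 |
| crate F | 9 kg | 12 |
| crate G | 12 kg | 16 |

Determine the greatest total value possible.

This is a 0-1 knapsack instance.
crate D + crate F: weight 3 + 9 = 12 ≤ 12, value 2 + 12 = 14.
crate G: weight 12 ≤ 12, value 16.
crate F: weight 9 ≤ 12, value 12.
Best is crate G with total value 16.

16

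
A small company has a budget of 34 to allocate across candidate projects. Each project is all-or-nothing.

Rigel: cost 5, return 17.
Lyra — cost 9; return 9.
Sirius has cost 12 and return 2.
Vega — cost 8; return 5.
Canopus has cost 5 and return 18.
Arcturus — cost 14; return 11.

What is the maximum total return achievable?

Rigel + Vega + Canopus + Arcturus: cost 5 + 8 + 5 + 14 = 32 ≤ 34, return 17 + 5 + 18 + 11 = 51.
Rigel + Lyra + Canopus + Arcturus: cost 5 + 9 + 5 + 14 = 33 ≤ 34, return 17 + 9 + 18 + 11 = 55.
Best is Rigel, Lyra, Canopus, and Arcturus with total return 55.

55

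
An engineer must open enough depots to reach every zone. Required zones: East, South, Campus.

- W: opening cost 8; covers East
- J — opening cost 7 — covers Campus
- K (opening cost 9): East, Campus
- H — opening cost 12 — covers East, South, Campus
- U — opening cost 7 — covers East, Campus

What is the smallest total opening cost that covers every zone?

The greedy cost-per-new-zone heuristic would pick U and H for 19, but a cheaper cover exists.
H alone covers East, South, Campus — every zone.
Total opening cost: 12.
No cover costs less than 12.

12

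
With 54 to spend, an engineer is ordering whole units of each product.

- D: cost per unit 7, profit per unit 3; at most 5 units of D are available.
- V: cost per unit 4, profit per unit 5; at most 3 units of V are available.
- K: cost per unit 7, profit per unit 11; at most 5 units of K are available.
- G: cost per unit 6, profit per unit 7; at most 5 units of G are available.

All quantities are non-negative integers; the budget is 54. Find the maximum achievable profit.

Take 3×V, 5×K, and 1×G: cost 53 ≤ 54, profit 3·5 + 5·11 + 1·7 = 77.
K has the best ratio (11/7) and is taken to its limit of 5; remaining capacity is filled optimally with the others.

77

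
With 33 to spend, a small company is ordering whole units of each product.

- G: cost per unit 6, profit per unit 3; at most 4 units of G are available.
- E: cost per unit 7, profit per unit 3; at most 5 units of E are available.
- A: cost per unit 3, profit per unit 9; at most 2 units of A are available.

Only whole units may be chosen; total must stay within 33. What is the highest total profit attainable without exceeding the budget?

This is a bounded integer knapsack.
A has the best ratio (9/3); taking only A gives at most 2×9 = 18 (stopped by the supply cap of 2).
Mixing does better — 1×G, 3×E, and 2×A: cost 33 ≤ 33, profit 1·3 + 3·3 + 2·9 = 30.

30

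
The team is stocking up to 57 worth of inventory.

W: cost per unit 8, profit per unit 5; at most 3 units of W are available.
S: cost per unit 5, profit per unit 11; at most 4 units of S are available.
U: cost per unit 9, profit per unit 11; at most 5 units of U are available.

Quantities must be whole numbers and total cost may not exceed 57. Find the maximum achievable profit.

88

Take 4×S and 4×U: cost 56 ≤ 57, profit 4·11 + 4·11 = 88.
S has the best ratio (11/5) and is taken to its limit of 4; remaining capacity is filled optimally with the others.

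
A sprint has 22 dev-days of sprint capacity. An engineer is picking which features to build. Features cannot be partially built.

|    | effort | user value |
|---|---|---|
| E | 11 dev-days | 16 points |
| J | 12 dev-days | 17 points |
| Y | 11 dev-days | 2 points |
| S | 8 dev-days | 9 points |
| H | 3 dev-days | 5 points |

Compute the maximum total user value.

This is an integer program with binary decision variables.
Allowing fractional choices, the relaxed optimum would be about 32.3, but features are indivisible.
J + S: effort 12 + 8 = 20 ≤ 22, user value 17 + 9 = 26.
E + S + H: effort 11 + 8 + 3 = 22 ≤ 22, user value 16 + 9 + 5 = 30.
Best is E, S, and H with total user value 30.

30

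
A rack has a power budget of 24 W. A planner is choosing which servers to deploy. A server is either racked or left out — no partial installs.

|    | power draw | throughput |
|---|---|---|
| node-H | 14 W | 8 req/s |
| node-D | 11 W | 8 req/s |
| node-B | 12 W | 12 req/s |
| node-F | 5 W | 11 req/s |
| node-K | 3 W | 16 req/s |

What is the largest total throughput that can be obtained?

Allowing fractional choices, the relaxed optimum would be about 41.9, but servers are indivisible.
node-H + node-F + node-K: power draw 14 + 5 + 3 = 22 ≤ 24, throughput 8 + 11 + 16 = 35.
node-B + node-F + node-K: power draw 12 + 5 + 3 = 20 ≤ 24, throughput 12 + 11 + 16 = 39.
node-D + node-F + node-K: power draw 11 + 5 + 3 = 19 ≤ 24, throughput 8 + 11 + 16 = 35.
Best is node-B, node-F, and node-K with total throughput 39.

39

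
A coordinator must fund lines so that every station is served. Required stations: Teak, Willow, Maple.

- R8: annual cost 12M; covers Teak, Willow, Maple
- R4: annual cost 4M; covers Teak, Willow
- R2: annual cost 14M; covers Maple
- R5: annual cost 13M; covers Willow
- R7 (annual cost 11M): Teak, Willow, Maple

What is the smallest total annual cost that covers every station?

The greedy cost-per-new-station heuristic would pick R4 and R7 for 15, but a cheaper cover exists.
R7 alone covers Teak, Willow, Maple — every station.
Total annual cost: 11.
No cover costs less than 11.

11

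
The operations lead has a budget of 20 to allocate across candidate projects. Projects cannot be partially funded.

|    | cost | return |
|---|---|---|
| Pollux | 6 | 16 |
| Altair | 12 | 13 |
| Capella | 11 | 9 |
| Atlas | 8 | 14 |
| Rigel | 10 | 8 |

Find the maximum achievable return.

30

This is a 0-1 knapsack instance.
Allowing fractional choices, the relaxed optimum would be about 36.5, but projects are indivisible.
Pollux + Altair: cost 6 + 12 = 18 ≤ 20, return 16 + 13 = 29.
Altair + Atlas: cost 12 + 8 = 20 ≤ 20, return 13 + 14 = 27.
Pollux + Atlas: cost 6 + 8 = 14 ≤ 20, return 16 + 14 = 30.
Best is Pollux and Atlas with total return 30.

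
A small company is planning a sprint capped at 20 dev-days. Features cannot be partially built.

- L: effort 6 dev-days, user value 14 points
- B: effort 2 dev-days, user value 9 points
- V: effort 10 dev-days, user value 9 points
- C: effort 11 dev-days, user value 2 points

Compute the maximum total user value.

Allowing fractional choices, the relaxed optimum would be about 32.4, but features are indivisible.
L + B + C: effort 6 + 2 + 11 = 19 ≤ 20, user value 14 + 9 + 2 = 25.
L + B + V: effort 6 + 2 + 10 = 18 ≤ 20, user value 14 + 9 + 9 = 32.
Best is L, B, and V with total user value 32.

32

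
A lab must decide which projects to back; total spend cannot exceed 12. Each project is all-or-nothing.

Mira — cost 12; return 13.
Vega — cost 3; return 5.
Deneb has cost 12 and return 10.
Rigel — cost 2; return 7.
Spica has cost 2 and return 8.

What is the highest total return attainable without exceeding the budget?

This is a 0-1 knapsack instance.
Allowing fractional choices, the relaxed optimum would be about 25.4, but projects are indivisible.
Rigel + Spica: cost 2 + 2 = 4 ≤ 12, return 7 + 8 = 15.
Vega + Rigel + Spica: cost 3 + 2 + 2 = 7 ≤ 12, return 5 + 7 + 8 = 20.
Best is Vega, Rigel, and Spica with total return 20.

20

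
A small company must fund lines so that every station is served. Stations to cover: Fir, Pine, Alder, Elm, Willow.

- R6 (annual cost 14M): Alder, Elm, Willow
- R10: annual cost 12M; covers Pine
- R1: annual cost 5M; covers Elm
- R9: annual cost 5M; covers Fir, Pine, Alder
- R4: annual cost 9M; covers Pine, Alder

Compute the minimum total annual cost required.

19

The greedy cost-per-new-station heuristic would pick R9, R1, and R6 for 24, but a cheaper cover exists.
Choose R6 and R9: together they cover Fir, Pine, Alder, Elm, Willow — every station.
Total annual cost: 14 + 5 = 19.
No cover costs less than 19.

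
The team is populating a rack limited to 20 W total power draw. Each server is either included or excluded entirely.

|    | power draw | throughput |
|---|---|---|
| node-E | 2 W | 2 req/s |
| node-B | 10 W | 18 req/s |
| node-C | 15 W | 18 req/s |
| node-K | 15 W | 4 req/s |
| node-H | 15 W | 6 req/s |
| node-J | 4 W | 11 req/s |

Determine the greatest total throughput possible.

31

Allowing fractional choices, the relaxed optimum would be about 36.2, but servers are indivisible.
node-B + node-J: power draw 10 + 4 = 14 ≤ 20, throughput 18 + 11 = 29.
node-E + node-B + node-J: power draw 2 + 10 + 4 = 16 ≤ 20, throughput 2 + 18 + 11 = 31.
Best is node-E, node-B, and node-J with total throughput 31.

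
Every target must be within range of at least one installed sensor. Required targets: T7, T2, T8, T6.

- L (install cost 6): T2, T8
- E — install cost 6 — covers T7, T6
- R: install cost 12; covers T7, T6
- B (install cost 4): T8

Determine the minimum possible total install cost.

12

Choose L and E: together they cover T7, T2, T8, T6 — every target.
Total install cost: 6 + 6 = 12.
No cover costs less than 12.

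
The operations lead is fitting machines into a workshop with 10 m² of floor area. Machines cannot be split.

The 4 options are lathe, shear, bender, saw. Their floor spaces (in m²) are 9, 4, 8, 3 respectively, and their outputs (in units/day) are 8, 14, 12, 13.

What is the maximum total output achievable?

shear + saw: floor space 4 + 3 = 7 ≤ 10, output 14 + 13 = 27.
shear: floor space 4 ≤ 10, output 14.
saw: floor space 3 ≤ 10, output 13.
Best is shear and saw with total output 27.

27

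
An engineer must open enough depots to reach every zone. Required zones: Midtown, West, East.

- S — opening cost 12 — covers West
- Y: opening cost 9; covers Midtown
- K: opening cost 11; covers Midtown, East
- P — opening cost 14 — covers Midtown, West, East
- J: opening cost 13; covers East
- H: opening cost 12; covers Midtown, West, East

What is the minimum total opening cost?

12

This is a weighted set-cover instance.
H alone covers Midtown, West, East — every zone.
Total opening cost: 12.
No cover costs less than 12.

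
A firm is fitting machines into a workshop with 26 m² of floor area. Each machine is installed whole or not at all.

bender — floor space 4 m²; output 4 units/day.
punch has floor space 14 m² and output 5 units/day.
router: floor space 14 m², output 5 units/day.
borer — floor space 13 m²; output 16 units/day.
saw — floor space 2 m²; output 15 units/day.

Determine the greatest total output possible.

Allowing fractional choices, the relaxed optimum would be about 37.5, but machines are indivisible.
bender + punch + saw: floor space 4 + 14 + 2 = 20 ≤ 26, output 4 + 5 + 15 = 24.
bender + borer + saw: floor space 4 + 13 + 2 = 19 ≤ 26, output 4 + 16 + 15 = 35.
borer + saw: floor space 13 + 2 = 15 ≤ 26, output 16 + 15 = 31.
Best is bender, borer, and saw with total output 35.

35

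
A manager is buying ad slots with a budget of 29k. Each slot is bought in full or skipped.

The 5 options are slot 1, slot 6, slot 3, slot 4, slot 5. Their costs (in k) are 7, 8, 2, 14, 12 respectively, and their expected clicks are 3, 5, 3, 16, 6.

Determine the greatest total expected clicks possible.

25

This is a 0-1 knapsack instance.
Take slot 3, slot 4, and slot 5: cost 2 + 14 + 12 = 28 ≤ 29, expected clicks 3 + 16 + 6 = 25.
No other feasible combination does better.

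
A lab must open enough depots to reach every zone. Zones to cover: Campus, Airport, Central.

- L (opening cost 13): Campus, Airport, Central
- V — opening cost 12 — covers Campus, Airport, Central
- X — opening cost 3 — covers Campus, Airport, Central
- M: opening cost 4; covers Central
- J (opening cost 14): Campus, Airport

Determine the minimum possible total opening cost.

This is a weighted set-cover instance.
X alone covers Campus, Airport, Central — every zone.
Total opening cost: 3.
No cover costs less than 3.

3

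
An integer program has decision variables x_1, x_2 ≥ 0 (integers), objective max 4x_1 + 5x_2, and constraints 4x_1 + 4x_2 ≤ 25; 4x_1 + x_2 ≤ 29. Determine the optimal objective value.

Relaxing integrality, the LP optimum is 31.25 at (x_1,x_2) = (0, 6.25), which is not an integer point.
(x_1,x_2)=(0,6): 4·0+4·6=24≤25, 4·0+1·6=6≤29, objective 30.
(x_1,x_2)=(1,5): 4·1+4·5=24≤25, 4·1+1·5=9≤29, objective 29.
(x_1,x_2)=(0,5): 4·0+4·5=20≤25, 4·0+1·5=5≤29, objective 25.
The best lattice point is (0,6), giving 30.

30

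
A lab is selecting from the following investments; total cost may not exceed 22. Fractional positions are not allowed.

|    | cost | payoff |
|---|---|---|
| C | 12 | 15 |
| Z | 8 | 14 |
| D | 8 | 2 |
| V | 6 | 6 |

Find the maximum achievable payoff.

This is an integer program with binary decision variables.
Take C and Z: cost 12 + 8 = 20 ≤ 22, payoff 15 + 14 = 29.
No other feasible combination does better.

29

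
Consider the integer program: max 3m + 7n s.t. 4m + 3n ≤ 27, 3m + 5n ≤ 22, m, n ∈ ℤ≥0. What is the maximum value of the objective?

(m,n)=(0,4): 4·0+3·4=12≤27, 3·0+5·4=20≤22, objective 28.
(m,n)=(1,3): 4·1+3·3=13≤27, 3·1+5·3=18≤22, objective 24.
(m,n)=(0,3): 4·0+3·3=9≤27, 3·0+5·3=15≤22, objective 21.
Maximum is 28 at (m,n)=(0,4).

28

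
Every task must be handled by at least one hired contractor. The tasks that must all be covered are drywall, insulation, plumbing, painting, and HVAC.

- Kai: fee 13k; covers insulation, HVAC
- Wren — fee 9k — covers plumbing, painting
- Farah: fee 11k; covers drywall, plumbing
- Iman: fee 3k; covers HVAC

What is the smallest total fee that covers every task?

The greedy cost-per-new-task heuristic would pick Iman, Wren, Farah, and Kai for 36, but a cheaper cover exists.
Choose Kai, Wren, and Farah: together they cover drywall, insulation, plumbing, painting, HVAC — every task.
Total fee: 13 + 9 + 11 = 33.
No cover costs less than 33.

33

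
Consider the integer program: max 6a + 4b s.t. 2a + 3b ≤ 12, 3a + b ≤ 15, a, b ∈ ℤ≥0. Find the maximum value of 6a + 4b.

(a,b)=(5,0): 2·5+3·0=10≤12, 3·5+1·0=15≤15, objective 30.
(a,b)=(4,1): 2·4+3·1=11≤12, 3·4+1·1=13≤15, objective 28.
(a,b)=(4,0): 2·4+3·0=8≤12, 3·4+1·0=12≤15, objective 24.
(a,b)=(3,1): 2·3+3·1=9≤12, 3·3+1·1=10≤15, objective 22.
Maximum is 30 at (a,b)=(5,0).

30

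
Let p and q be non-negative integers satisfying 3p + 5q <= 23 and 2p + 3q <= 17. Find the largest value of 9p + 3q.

63

(p,q)=(7,0) is feasible, giving 63.
(p,q)=(6,1) is feasible, giving 57.
(p,q)=(6,0) is feasible, giving 54.
The best lattice point is (7,0), giving 63.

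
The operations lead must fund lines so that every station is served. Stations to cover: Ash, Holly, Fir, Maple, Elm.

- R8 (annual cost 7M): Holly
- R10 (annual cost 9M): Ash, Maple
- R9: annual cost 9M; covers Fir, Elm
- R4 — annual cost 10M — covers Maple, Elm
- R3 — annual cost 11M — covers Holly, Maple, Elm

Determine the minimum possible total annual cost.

The greedy cost-per-new-station heuristic would pick R3, R10, and R9 for 29, but a cheaper cover exists.
Choose R8, R10, and R9: together they cover Ash, Holly, Fir, Maple, Elm — every station.
Total annual cost: 7 + 9 + 9 = 25.
No cover costs less than 25.

25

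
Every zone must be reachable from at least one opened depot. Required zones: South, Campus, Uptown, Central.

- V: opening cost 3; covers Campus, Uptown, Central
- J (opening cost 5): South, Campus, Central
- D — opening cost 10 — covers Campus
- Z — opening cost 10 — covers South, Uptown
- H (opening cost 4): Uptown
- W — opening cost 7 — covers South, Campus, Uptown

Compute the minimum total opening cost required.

8

Choose V and J: together they cover South, Campus, Uptown, Central — every zone.
Total opening cost: 3 + 5 = 8.
No cover costs less than 8.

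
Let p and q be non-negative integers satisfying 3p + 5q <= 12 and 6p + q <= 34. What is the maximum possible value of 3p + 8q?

16

(p,q)=(0,2): 3·0+5·2=10≤12, 6·0+1·2=2≤34, objective 16.
(p,q)=(1,1): 3·1+5·1=8≤12, 6·1+1·1=7≤34, objective 11.
The best lattice point is (0,2), giving 16.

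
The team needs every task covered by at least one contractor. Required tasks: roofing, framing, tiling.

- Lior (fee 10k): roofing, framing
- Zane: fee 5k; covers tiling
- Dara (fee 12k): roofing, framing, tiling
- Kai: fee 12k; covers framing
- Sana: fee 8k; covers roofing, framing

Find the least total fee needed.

12

Dara alone covers roofing, framing, tiling — every task.
Total fee: 12.
No cover costs less than 12.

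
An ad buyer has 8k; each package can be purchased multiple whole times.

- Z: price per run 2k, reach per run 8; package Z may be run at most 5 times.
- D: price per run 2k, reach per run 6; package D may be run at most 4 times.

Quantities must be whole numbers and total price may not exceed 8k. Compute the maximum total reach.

This is a bounded integer knapsack.
3×Z and 1×D: price 8 ≤ 8, reach 3·8 + 1·6 = 30.
4×Z: price 8 ≤ 8, reach 4·8 = 32.
Best is 32.

32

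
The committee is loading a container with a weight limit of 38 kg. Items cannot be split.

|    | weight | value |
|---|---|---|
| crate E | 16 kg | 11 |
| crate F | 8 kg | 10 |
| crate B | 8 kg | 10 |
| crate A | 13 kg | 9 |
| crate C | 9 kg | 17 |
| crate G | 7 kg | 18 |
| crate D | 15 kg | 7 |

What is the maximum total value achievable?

Treat it as a binary knapsack problem.
Allowing fractional choices, the relaxed optimum would be about 59.2, but items are indivisible.
crate F + crate A + crate C + crate G: weight 8 + 13 + 9 + 7 = 37 ≤ 38, value 10 + 9 + 17 + 18 = 54.
crate B + crate A + crate C + crate G: weight 8 + 13 + 9 + 7 = 37 ≤ 38, value 10 + 9 + 17 + 18 = 54.
crate F + crate B + crate C + crate G: weight 8 + 8 + 9 + 7 = 32 ≤ 38, value 10 + 10 + 17 + 18 = 55.
Best is crate F, crate B, crate C, and crate G with total value 55.

55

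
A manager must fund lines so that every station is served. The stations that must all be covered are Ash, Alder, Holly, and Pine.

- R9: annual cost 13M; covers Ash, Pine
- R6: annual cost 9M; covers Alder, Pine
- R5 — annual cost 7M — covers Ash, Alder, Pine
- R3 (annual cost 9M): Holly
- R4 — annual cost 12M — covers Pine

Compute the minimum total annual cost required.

Choose R5 and R3: together they cover Ash, Alder, Holly, Pine — every station.
Total annual cost: 7 + 9 = 16.

16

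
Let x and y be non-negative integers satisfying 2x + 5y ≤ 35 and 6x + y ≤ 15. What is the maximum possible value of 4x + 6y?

(x,y)=(0,7): 2·0+5·7=35≤35, 6·0+1·7=7≤15, objective 42.
(x,y)=(1,6): 2·1+5·6=32≤35, 6·1+1·6=12≤15, objective 40.
(x,y)=(0,6): 2·0+5·6=30≤35, 6·0+1·6=6≤15, objective 36.
(x,y)=(1,5): 2·1+5·5=27≤35, 6·1+1·5=11≤15, objective 34.
No feasible integer point exceeds 42.

42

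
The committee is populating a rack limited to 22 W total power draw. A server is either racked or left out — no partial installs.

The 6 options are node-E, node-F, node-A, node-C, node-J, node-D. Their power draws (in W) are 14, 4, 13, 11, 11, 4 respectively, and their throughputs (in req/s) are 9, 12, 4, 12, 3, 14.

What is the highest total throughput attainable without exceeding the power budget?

Take node-F, node-C, and node-D: power draw 4 + 11 + 4 = 19 ≤ 22, throughput 12 + 12 + 14 = 38.
No other feasible combination does better.

38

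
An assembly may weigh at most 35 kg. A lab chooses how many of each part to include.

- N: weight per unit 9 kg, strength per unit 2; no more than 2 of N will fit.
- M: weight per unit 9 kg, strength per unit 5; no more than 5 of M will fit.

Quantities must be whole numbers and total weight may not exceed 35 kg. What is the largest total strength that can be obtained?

15

This is a bounded integer knapsack.
1×N and 2×M: weight 27 ≤ 35, strength 1·2 + 2·5 = 12.
3×M: weight 27 ≤ 35, strength 3·5 = 15.
Best is 15.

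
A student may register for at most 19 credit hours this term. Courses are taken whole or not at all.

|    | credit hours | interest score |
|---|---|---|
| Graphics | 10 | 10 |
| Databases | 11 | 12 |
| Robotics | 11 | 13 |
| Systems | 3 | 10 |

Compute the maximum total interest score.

23

Robotics + Systems: credit hours 11 + 3 = 14 ≤ 19, interest score 13 + 10 = 23.
Graphics + Systems: credit hours 10 + 3 = 13 ≤ 19, interest score 10 + 10 = 20.
Databases + Systems: credit hours 11 + 3 = 14 ≤ 19, interest score 12 + 10 = 22.
Best is Robotics and Systems with total interest score 23.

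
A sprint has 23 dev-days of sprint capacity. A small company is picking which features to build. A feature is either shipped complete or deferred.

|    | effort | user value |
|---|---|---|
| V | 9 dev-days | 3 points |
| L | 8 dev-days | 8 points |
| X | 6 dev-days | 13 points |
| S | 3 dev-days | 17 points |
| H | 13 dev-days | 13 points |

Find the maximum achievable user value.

43

X + S + H: effort 6 + 3 + 13 = 22 ≤ 23, user value 13 + 17 + 13 = 43.
V + X + S: effort 9 + 6 + 3 = 18 ≤ 23, user value 3 + 13 + 17 = 33.
L + X + S: effort 8 + 6 + 3 = 17 ≤ 23, user value 8 + 13 + 17 = 38.
Best is X, S, and H with total user value 43.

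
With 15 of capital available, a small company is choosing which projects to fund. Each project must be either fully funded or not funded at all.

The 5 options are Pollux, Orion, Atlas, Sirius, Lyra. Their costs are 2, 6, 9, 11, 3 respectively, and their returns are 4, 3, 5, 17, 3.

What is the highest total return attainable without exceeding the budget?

Pollux + Sirius: cost 2 + 11 = 13 ≤ 15, return 4 + 17 = 21.
Sirius + Lyra: cost 11 + 3 = 14 ≤ 15, return 17 + 3 = 20.
Best is Pollux and Sirius with total return 21.

21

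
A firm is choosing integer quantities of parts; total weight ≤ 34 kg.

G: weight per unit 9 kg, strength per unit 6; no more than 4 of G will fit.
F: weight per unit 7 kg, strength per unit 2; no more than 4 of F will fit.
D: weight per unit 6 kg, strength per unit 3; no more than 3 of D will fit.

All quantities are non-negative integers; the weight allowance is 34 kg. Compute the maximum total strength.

21

G has the best ratio (6/9); taking only G gives at most 3×6 = 18 (stopped by the weight limit).
Mixing does better — 3×G and 1×D: weight 33 ≤ 34, strength 3·6 + 1·3 = 21.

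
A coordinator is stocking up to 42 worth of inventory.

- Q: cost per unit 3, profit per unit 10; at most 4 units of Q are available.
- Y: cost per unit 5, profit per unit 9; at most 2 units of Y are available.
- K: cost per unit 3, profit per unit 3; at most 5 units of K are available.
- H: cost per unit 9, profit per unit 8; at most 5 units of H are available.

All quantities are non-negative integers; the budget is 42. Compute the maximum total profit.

This is a bounded integer knapsack.
Take 4×Q, 2×Y, 3×K, and 1×H: cost 40 ≤ 42, profit 4·10 + 2·9 + 3·3 + 1·8 = 75.
Q has the best ratio (10/3) and is taken to its limit of 4; remaining capacity is filled optimally with the others.

75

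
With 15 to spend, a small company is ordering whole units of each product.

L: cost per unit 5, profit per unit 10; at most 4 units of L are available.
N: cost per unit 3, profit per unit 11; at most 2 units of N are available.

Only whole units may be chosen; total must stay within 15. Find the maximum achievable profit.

32

Take 1×L and 2×N: cost 11 ≤ 15, profit 1·10 + 2·11 = 32.
N has the best ratio (11/3) and is taken to its limit of 2; remaining capacity is filled optimally with the others.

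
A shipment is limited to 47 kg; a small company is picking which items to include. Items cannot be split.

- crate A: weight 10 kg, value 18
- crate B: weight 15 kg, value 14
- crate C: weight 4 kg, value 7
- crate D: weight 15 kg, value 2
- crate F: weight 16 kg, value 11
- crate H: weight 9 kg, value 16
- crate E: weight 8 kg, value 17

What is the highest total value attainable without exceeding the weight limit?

Allowing fractional choices, the relaxed optimum would be about 72.7, but items are indivisible.
crate A + crate B + crate C + crate H + crate E: weight 10 + 15 + 4 + 9 + 8 = 46 ≤ 47, value 18 + 14 + 7 + 16 + 17 = 72.
crate A + crate C + crate F + crate H + crate E: weight 10 + 4 + 16 + 9 + 8 = 47 ≤ 47, value 18 + 7 + 11 + 16 + 17 = 69.
Best is crate A, crate B, crate C, crate H, and crate E with total value 72.

72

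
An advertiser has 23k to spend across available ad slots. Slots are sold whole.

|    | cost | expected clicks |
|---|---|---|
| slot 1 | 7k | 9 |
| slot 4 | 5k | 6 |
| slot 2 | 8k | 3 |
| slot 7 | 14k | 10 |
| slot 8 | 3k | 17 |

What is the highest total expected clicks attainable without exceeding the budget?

35

Treat it as a binary knapsack problem.
Allowing fractional choices, the relaxed optimum would be about 37.7, but ad slots are indivisible.
slot 1 + slot 4 + slot 8: cost 7 + 5 + 3 = 15 ≤ 23, expected clicks 9 + 6 + 17 = 32.
slot 4 + slot 7 + slot 8: cost 5 + 14 + 3 = 22 ≤ 23, expected clicks 6 + 10 + 17 = 33.
slot 1 + slot 4 + slot 2 + slot 8: cost 7 + 5 + 8 + 3 = 23 ≤ 23, expected clicks 9 + 6 + 3 + 17 = 35.
Best is slot 1, slot 4, slot 2, and slot 8 with total expected clicks 35.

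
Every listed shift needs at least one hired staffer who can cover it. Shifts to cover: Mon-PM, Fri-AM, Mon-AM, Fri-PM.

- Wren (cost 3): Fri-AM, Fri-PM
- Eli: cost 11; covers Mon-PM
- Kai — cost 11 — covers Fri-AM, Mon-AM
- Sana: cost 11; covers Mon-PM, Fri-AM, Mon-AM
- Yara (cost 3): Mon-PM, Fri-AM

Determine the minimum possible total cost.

This is an integer covering problem.
The greedy cost-per-new-shift heuristic would pick Wren, Yara, and Kai for 17, but a cheaper cover exists.
Choose Wren and Sana: together they cover Mon-PM, Fri-AM, Mon-AM, Fri-PM — every shift.
Total cost: 3 + 11 = 14.
No cover costs less than 14.

14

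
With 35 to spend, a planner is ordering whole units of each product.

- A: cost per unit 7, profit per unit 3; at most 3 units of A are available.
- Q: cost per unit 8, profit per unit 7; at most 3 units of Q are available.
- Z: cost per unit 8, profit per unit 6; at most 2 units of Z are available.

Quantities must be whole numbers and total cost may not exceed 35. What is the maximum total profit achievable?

2×Q and 2×Z: cost 32 ≤ 35, profit 2·7 + 2·6 = 26.
3×Q and 1×Z: cost 32 ≤ 35, profit 3·7 + 1·6 = 27.
Best is 27.

27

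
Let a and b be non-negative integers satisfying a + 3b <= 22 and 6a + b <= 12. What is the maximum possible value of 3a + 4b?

(a,b)=(0,7): 1·0+3·7=21≤22, 6·0+1·7=7≤12, objective 28.
(a,b)=(1,6): 1·1+3·6=19≤22, 6·1+1·6=12≤12, objective 27.
(a,b)=(0,6): 1·0+3·6=18≤22, 6·0+1·6=6≤12, objective 24.
No feasible integer point exceeds 28.

28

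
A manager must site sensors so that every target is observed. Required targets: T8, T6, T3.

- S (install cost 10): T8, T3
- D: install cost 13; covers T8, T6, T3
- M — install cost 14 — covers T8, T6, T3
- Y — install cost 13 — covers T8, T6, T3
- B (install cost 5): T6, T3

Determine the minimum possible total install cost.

This is an integer covering problem.
The greedy cost-per-new-target heuristic would pick B and S for 15, but a cheaper cover exists.
D alone covers T8, T6, T3 — every target.
Total install cost: 13.
No cover costs less than 13.

13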